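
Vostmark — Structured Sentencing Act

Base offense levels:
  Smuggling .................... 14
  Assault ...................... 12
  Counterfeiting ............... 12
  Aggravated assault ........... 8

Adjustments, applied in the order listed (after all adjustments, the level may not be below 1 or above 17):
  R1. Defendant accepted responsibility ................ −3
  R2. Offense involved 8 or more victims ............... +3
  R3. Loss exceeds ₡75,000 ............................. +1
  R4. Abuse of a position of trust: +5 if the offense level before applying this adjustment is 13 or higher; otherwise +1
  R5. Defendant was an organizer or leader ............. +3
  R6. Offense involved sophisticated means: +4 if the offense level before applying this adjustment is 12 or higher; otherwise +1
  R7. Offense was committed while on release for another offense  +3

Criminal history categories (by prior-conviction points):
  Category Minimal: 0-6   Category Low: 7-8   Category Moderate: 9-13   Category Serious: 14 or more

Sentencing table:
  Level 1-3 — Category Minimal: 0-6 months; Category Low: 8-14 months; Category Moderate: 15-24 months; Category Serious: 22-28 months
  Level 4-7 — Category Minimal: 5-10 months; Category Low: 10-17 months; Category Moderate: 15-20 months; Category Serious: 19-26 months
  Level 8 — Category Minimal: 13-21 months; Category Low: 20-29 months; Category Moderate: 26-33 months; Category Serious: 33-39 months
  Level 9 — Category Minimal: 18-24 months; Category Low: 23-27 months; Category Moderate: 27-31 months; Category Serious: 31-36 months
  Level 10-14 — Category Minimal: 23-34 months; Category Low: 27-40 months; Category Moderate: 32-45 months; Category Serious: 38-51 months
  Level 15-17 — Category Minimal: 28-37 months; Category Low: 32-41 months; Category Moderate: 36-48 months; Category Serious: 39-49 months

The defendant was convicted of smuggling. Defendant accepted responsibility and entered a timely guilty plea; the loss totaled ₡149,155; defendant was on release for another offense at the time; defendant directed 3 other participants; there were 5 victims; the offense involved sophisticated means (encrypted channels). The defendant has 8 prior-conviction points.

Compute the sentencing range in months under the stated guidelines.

Base offense level for smuggling: 14.
R1 applies: 14 − 3 = 11.
R2 does not apply.
R3 applies: 11 + 1 = 12.
R4 does not apply.
R5 applies: 12 + 3 = 15.
R6 applies (level before this adjustment is 15 ≥ 12, so +4): 15 + 4 = 19.
R7 applies: 19 + 3 = 22.
Level 22 exceeds the maximum of 17; capped at 17.
Final offense level: 17.
Criminal history: 8 prior points → Category Low (7-8).
Level 17 falls in the 15-17 band.
Grid: Level 15-17 × Category Low = 32-41 months.

32-41 months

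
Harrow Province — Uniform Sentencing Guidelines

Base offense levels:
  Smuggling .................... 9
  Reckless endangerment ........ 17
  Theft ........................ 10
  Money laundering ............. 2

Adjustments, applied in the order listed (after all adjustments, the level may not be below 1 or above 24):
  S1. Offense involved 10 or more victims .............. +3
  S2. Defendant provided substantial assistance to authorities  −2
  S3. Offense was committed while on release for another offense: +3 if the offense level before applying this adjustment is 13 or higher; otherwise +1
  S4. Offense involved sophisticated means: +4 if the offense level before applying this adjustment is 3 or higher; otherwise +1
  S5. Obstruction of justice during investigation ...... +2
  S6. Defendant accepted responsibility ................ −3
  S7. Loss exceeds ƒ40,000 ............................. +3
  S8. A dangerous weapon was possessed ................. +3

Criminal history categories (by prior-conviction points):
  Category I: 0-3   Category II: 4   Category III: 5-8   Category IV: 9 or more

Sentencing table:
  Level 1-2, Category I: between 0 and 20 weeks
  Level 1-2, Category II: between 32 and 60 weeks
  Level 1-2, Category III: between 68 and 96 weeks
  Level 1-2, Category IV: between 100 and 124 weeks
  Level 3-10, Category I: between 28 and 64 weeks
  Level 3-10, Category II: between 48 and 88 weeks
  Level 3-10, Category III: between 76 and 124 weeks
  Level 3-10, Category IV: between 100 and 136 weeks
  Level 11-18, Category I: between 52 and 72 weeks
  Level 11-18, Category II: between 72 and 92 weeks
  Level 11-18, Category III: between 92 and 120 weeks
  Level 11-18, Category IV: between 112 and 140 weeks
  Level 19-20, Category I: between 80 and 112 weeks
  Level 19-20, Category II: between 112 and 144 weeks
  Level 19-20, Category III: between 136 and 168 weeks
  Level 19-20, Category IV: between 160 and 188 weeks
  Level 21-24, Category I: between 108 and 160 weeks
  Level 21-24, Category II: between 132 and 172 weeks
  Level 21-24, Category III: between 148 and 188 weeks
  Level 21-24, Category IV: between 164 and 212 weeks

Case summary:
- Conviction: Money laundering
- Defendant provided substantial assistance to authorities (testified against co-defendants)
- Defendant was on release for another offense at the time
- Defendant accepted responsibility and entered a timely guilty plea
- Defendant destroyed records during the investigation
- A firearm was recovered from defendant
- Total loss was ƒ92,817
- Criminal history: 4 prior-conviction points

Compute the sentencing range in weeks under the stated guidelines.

Base offense level for money laundering: 2.
S2 applies: 2 − 2 = 0.
S3 applies (level before this adjustment is 0 < 13, so +1): 0 + 1 = 1.
S4 does not apply.
S5 applies: 1 + 2 = 3.
S6 applies: 3 − 3 = 0.
S7 applies: 0 + 3 = 3.
S8 applies: 3 + 3 = 6.
Final offense level: 6.
Criminal history: 4 prior points → Category II (4).
Level 6 falls in the 3-10 band.
Grid: Level 3-10 × Category II = 48-88 weeks.

48-88 weeks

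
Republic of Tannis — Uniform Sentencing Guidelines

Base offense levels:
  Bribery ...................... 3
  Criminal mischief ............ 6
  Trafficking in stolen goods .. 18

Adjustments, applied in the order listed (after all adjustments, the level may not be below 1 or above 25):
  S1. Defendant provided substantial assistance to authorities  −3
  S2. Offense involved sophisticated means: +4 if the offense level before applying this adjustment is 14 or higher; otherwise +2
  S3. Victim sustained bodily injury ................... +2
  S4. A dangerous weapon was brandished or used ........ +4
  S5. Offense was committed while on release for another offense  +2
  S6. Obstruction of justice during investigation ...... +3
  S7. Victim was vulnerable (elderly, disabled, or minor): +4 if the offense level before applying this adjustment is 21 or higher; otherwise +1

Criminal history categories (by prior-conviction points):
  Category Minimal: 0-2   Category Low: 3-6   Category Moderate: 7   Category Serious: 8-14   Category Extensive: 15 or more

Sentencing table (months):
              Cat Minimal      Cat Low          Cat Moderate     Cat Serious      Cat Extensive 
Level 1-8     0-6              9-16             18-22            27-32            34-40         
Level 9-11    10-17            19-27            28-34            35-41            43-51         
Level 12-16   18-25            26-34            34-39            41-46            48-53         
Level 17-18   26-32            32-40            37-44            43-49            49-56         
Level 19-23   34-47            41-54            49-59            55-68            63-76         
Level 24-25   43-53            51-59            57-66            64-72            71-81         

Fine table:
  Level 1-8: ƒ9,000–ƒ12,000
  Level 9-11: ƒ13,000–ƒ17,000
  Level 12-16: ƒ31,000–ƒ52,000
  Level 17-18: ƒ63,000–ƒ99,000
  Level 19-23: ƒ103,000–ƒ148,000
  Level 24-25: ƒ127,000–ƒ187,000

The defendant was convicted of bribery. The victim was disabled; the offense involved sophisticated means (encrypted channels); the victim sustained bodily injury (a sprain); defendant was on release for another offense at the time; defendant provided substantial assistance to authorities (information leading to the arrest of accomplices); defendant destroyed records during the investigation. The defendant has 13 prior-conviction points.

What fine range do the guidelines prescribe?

ƒ13,000–ƒ17,000

Base offense level for bribery: 3.
S1 applies: 3 − 3 = 0.
S2 applies (level before this adjustment is 0 < 14, so +2): 0 + 2 = 2.
S3 applies: 2 + 2 = 4.
S5 applies: 4 + 2 = 6.
S6 applies: 6 + 3 = 9.
S7 applies (level before this adjustment is 9 < 21, so +1): 9 + 1 = 10.
Final offense level: 10.
Level 10 falls in the 9-11 band.
Fine table: Level 9-11 → ƒ13,000–ƒ17,000.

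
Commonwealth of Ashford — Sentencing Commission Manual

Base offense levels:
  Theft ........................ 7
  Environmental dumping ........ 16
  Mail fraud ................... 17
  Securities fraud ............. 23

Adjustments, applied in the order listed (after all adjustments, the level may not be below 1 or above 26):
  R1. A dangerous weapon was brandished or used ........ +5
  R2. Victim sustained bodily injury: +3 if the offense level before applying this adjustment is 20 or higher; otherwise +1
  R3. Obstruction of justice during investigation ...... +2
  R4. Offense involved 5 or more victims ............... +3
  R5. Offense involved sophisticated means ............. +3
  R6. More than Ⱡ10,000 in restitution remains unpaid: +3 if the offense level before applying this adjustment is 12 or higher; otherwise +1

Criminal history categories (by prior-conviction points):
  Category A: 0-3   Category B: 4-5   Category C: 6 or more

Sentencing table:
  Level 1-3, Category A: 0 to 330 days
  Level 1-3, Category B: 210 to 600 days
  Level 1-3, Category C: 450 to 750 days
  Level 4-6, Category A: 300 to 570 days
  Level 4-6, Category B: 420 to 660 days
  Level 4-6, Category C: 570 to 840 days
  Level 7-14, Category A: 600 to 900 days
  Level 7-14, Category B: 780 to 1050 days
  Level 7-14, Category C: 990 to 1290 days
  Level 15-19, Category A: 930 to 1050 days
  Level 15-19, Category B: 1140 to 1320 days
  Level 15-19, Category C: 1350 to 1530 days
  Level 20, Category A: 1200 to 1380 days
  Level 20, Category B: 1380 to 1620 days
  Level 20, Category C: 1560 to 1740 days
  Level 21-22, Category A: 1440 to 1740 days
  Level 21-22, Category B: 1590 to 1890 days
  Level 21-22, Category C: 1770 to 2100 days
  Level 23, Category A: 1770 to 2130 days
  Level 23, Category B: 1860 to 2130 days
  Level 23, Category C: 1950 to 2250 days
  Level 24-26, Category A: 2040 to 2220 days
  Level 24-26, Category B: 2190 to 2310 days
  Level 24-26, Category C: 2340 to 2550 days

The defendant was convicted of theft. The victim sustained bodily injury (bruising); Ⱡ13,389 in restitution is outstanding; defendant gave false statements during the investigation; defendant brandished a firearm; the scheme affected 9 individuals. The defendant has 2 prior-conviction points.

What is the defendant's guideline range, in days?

Base offense level for theft: 7.
R1 applies: 7 + 5 = 12.
R2 applies (level before this adjustment is 12 < 20, so +1): 12 + 1 = 13.
R3 applies: 13 + 2 = 15.
R4 applies: 15 + 3 = 18.
R5 does not apply.
R6 applies (level before this adjustment is 18 ≥ 12, so +3): 18 + 3 = 21.
Final offense level: 21.
Criminal history: 2 prior points → Category A (0-3).
Level 21 falls in the 21-22 band.
Grid: Level 21-22 × Category A = 1440-1740 days.

1440-1740 days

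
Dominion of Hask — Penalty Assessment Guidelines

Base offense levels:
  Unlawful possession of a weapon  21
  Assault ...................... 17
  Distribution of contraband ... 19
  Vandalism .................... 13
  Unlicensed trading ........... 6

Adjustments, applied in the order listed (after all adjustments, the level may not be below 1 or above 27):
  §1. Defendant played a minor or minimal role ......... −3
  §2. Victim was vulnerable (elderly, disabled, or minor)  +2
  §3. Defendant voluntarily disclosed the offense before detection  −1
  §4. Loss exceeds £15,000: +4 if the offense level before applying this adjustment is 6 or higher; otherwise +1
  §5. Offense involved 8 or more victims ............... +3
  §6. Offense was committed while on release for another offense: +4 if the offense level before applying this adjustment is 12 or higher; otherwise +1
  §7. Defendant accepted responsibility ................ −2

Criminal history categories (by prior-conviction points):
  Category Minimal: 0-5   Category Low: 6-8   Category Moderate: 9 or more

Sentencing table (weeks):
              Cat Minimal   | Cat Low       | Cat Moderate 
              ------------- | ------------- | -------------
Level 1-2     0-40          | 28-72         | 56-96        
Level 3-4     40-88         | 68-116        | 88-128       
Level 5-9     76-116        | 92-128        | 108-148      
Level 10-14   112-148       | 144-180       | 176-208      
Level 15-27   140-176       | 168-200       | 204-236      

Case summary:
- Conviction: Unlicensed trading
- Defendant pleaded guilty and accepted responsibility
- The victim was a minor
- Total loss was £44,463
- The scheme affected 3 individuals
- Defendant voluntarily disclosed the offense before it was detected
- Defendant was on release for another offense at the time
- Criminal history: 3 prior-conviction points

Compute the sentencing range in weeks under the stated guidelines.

112-148 weeks

Base offense level for unlicensed trading: 6.
§1 does not apply.
§2 applies: 6 + 2 = 8.
§3 applies: 8 − 1 = 7.
§4 applies (level before this adjustment is 7 ≥ 6, so +4): 7 + 4 = 11.
§5 does not apply.
§6 applies (level before this adjustment is 11 < 12, so +1): 11 + 1 = 12.
§7 applies: 12 − 2 = 10.
Final offense level: 10.
Criminal history: 3 prior points → Category Minimal (0-5).
Level 10 falls in the 10-14 band.
Grid: Level 10-14 × Category Minimal = 112-148 weeks.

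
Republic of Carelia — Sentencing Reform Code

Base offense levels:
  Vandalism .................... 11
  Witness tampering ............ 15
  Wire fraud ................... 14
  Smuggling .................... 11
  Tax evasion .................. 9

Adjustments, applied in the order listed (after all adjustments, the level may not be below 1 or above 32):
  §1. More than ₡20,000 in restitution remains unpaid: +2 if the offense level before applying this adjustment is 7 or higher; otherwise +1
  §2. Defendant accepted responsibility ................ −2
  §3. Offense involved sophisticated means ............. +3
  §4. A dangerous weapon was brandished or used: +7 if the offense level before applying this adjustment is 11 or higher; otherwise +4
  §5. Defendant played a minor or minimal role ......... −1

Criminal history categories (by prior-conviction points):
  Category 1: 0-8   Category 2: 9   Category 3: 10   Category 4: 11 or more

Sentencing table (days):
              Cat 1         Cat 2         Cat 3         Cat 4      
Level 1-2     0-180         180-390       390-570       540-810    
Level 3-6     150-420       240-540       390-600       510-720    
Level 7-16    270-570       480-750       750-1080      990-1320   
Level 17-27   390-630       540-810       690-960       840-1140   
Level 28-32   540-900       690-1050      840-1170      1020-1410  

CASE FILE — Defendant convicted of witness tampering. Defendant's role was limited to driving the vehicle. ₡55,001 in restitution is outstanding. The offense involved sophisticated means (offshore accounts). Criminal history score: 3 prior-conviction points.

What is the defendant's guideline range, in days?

Base offense level for witness tampering: 15.
§1 applies (level before this adjustment is 15 ≥ 7, so +2): 15 + 2 = 17.
§3 applies: 17 + 3 = 20.
§5 applies: 20 − 1 = 19.
Final offense level: 19.
Criminal history: 3 prior points → Category 1 (0-8).
Level 19 falls in the 17-27 band.
Grid: Level 17-27 × Category 1 = 390-630 days.

390-630 days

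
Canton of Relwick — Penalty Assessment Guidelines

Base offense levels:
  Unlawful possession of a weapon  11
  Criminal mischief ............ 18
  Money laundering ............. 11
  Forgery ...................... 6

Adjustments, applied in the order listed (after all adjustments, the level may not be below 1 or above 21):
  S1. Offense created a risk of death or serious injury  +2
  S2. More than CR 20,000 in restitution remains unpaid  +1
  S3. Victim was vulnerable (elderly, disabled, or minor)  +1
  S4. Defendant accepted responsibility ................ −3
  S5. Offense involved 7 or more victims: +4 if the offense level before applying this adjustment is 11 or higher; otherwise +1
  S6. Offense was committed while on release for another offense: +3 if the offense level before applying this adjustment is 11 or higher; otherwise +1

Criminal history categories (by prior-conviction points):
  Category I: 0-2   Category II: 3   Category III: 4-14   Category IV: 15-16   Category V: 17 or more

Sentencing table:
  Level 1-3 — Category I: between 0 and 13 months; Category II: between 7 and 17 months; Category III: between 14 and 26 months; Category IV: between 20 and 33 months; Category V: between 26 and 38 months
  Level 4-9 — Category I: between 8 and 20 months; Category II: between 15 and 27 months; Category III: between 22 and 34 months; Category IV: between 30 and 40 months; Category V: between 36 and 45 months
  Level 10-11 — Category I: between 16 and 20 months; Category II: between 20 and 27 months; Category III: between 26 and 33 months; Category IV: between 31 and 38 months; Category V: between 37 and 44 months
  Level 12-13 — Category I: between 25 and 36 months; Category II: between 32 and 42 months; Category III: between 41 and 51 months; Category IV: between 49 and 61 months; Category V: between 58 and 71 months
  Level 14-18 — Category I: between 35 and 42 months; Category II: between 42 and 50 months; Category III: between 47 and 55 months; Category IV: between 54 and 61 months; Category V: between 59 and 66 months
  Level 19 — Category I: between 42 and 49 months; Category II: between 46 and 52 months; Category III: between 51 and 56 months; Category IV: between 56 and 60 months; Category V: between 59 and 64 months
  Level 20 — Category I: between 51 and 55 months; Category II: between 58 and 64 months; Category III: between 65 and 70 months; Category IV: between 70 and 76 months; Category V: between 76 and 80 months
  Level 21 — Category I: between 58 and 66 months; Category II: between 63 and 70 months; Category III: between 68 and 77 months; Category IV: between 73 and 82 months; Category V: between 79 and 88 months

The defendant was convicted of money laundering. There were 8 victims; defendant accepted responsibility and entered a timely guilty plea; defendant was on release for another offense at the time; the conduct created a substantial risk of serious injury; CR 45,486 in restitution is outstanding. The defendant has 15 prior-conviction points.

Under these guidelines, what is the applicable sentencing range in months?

Base offense level for money laundering: 11.
S1 applies: 11 + 2 = 13.
S2 applies: 13 + 1 = 14.
S3 does not apply.
S4 applies: 14 − 3 = 11.
S5 applies (level before this adjustment is 11 ≥ 11, so +4): 11 + 4 = 15.
S6 applies (level before this adjustment is 15 ≥ 11, so +3): 15 + 3 = 18.
Final offense level: 18.
Criminal history: 15 prior points → Category IV (15-16).
Level 18 falls in the 14-18 band.
Grid: Level 14-18 × Category IV = 54-61 months.

54-61 months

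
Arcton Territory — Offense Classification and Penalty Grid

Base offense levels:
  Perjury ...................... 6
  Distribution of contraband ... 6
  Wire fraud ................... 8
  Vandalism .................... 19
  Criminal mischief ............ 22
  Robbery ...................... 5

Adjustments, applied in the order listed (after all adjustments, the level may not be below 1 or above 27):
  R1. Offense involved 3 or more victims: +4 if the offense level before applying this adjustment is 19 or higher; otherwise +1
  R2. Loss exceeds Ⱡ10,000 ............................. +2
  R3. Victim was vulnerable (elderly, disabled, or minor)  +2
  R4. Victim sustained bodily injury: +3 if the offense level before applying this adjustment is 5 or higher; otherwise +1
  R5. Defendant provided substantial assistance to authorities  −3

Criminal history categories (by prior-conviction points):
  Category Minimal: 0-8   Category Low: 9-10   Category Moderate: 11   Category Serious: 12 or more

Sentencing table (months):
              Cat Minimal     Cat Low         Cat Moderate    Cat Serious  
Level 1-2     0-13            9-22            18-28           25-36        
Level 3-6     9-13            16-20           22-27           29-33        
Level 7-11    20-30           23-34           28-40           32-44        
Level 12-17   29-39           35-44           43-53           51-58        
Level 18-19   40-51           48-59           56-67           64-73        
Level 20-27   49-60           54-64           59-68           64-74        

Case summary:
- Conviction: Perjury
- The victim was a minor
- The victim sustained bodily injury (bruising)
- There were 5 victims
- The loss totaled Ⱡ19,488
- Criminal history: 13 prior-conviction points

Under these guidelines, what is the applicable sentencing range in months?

Base offense level for perjury: 6.
R1 applies (level before this adjustment is 6 < 19, so +1): 6 + 1 = 7.
R2 applies: 7 + 2 = 9.
R3 applies: 9 + 2 = 11.
R4 applies (level before this adjustment is 11 ≥ 5, so +3): 11 + 3 = 14.
Final offense level: 14.
Criminal history: 13 prior points → Category Serious (12+).
Level 14 falls in the 12-17 band.
Grid: Level 12-17 × Category Serious = 51-58 months.

51-58 months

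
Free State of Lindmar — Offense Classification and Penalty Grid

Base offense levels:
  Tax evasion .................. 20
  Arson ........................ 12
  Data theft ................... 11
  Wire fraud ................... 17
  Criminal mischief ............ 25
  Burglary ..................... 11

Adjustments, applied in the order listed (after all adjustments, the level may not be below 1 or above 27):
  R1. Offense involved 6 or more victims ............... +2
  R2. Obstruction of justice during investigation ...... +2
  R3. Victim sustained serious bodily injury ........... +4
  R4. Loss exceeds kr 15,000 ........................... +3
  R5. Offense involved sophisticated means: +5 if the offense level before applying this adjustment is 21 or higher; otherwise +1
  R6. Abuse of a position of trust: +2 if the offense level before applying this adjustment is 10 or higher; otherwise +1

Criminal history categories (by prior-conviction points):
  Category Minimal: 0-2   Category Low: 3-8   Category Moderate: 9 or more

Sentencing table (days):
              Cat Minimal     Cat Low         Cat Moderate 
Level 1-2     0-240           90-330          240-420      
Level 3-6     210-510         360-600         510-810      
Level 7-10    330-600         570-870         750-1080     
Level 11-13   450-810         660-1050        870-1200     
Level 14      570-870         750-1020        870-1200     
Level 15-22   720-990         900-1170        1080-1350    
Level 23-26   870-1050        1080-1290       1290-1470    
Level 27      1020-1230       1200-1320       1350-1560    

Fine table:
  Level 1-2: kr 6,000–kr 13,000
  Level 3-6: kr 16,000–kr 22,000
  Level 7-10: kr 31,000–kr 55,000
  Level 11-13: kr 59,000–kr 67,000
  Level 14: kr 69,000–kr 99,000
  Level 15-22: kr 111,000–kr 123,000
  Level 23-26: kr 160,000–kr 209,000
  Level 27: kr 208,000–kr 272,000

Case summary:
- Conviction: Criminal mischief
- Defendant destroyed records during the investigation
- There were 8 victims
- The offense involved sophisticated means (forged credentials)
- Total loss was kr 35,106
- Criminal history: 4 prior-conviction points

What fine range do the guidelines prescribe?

Base offense level for criminal mischief: 25.
R1 applies: 25 + 2 = 27.
R2 applies: 27 + 2 = 29.
R3 does not apply.
R4 applies: 29 + 3 = 32.
R5 applies (level before this adjustment is 32 ≥ 21, so +5): 32 + 5 = 37.
R6 does not apply.
Level 37 exceeds the maximum of 27; capped at 27.
Final offense level: 27.
Level 27 falls in the 27 band.
Fine table: Level 27 → kr 208,000–kr 272,000.

kr 208,000–kr 272,000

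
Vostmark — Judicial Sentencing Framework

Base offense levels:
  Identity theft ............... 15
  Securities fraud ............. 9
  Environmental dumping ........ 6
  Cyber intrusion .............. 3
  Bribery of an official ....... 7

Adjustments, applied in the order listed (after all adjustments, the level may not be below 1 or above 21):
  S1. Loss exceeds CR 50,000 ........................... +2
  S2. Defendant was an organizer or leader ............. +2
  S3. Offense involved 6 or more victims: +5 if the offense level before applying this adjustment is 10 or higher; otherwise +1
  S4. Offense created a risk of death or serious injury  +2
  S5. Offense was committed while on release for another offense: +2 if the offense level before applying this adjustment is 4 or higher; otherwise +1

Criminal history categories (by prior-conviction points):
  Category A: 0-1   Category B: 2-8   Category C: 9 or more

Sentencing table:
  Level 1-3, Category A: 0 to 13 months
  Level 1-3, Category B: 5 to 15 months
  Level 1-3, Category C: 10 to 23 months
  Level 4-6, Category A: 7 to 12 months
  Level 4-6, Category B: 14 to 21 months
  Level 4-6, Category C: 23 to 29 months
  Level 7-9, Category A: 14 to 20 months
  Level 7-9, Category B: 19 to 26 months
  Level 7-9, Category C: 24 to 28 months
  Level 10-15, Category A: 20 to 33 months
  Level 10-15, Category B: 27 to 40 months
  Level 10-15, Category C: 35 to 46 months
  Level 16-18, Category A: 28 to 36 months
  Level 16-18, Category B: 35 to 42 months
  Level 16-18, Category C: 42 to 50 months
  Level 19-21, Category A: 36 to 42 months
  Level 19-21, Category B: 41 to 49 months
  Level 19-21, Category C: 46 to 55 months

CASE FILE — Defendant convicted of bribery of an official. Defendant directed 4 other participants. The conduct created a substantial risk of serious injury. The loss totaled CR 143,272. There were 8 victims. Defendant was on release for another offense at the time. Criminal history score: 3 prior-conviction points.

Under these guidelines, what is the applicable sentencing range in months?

41-49 months

Base offense level for bribery of an official: 7.
S1 applies: 7 + 2 = 9.
S2 applies: 9 + 2 = 11.
S3 applies (level before this adjustment is 11 ≥ 10, so +5): 11 + 5 = 16.
S4 applies: 16 + 2 = 18.
S5 applies (level before this adjustment is 18 ≥ 4, so +2): 18 + 2 = 20.
Final offense level: 20.
Criminal history: 3 prior points → Category B (2-8).
Level 20 falls in the 19-21 band.
Grid: Level 19-21 × Category B = 41-49 months.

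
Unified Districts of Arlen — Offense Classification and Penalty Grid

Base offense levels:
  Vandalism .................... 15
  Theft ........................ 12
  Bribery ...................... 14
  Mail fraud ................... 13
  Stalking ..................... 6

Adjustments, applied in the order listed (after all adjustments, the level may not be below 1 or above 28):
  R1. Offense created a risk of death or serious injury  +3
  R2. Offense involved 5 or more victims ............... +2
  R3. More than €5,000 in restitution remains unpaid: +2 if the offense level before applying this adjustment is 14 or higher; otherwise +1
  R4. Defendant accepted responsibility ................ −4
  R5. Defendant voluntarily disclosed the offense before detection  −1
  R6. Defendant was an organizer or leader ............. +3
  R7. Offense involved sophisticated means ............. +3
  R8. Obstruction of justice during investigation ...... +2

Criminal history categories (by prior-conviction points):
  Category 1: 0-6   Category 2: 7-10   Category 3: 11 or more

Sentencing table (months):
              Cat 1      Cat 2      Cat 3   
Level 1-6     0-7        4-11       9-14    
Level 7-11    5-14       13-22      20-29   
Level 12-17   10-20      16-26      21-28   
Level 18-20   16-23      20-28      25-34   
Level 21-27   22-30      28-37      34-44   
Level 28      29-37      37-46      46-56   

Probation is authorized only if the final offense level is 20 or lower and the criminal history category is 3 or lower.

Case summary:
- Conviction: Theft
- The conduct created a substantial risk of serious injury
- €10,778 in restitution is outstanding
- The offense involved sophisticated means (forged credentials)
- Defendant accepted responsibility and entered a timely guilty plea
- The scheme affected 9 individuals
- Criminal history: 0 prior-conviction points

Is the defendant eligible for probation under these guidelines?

Yes

Base offense level for theft: 12.
R1 applies: 12 + 3 = 15.
R2 applies: 15 + 2 = 17.
R3 applies (level before this adjustment is 17 ≥ 14, so +2): 17 + 2 = 19.
R4 applies: 19 − 4 = 15.
R6 does not apply.
R7 applies: 15 + 3 = 18.
R8 does not apply.
Final offense level: 18.
Criminal history: 0 prior points → Category 1 (0-6).
Level 18 falls in the 18-20 band.
Grid: Level 18-20 × Category 1 = 16-23 months.
Probation check: level 18 ≤ 20 and category 1 ≤ 3 → eligible.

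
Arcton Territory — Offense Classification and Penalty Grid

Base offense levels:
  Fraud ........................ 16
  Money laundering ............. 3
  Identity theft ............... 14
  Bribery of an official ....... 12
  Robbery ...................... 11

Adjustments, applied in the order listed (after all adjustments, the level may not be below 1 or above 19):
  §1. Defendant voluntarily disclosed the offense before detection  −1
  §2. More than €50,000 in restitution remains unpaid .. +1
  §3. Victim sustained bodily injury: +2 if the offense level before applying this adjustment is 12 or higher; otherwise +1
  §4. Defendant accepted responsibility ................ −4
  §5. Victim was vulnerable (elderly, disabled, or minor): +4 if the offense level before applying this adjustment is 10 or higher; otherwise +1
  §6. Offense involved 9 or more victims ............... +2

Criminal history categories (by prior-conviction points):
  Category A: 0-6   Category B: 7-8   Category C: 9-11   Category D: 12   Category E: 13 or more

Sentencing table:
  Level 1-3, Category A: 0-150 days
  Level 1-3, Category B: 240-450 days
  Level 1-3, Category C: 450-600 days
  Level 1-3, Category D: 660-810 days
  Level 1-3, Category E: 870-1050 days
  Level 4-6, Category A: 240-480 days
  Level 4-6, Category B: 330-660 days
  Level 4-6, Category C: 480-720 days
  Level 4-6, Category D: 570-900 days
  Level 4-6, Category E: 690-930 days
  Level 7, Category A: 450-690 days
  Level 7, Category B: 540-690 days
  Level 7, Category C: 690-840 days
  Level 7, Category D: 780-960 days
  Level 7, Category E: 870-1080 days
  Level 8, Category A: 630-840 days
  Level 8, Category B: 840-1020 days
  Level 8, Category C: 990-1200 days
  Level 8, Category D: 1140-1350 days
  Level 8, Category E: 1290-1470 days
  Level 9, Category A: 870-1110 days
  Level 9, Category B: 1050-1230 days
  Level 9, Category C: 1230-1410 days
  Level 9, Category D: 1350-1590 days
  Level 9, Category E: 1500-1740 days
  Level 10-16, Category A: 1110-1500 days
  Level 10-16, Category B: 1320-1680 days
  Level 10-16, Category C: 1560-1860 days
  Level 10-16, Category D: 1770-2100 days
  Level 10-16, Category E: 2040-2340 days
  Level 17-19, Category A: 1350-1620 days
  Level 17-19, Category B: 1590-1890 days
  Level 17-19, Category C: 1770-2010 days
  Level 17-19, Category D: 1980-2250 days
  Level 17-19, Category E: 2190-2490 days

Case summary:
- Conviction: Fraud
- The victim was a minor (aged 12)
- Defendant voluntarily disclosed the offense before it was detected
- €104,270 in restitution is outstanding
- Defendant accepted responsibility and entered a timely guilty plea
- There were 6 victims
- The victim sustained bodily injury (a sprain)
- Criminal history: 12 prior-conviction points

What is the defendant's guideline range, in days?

1980-2250 days

Base offense level for fraud: 16.
§1 applies: 16 − 1 = 15.
§2 applies: 15 + 1 = 16.
§3 applies (level before this adjustment is 16 ≥ 12, so +2): 16 + 2 = 18.
§4 applies: 18 − 4 = 14.
§5 applies (level before this adjustment is 14 ≥ 10, so +4): 14 + 4 = 18.
Final offense level: 18.
Criminal history: 12 prior points → Category D (12).
Level 18 falls in the 17-19 band.
Grid: Level 17-19 × Category D = 1980-2250 days.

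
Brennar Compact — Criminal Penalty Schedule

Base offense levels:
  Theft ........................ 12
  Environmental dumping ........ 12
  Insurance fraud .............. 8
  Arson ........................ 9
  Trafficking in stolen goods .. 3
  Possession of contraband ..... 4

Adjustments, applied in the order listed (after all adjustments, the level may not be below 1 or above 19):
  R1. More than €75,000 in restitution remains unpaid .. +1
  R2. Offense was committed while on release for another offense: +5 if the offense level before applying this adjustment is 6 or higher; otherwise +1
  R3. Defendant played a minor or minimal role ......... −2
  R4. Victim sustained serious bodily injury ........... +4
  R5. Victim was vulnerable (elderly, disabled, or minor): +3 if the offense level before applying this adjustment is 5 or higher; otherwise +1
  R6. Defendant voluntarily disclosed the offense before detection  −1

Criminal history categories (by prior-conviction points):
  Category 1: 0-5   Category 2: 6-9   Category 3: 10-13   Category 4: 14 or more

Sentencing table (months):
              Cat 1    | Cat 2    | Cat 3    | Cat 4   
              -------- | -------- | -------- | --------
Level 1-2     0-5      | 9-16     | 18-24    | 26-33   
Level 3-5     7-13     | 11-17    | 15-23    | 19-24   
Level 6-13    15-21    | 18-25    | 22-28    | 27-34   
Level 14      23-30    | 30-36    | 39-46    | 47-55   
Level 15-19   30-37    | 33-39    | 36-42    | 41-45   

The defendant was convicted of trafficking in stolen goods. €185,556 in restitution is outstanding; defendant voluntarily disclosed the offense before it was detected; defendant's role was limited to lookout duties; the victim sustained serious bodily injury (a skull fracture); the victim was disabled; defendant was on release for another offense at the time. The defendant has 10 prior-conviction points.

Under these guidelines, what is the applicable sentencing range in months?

Base offense level for trafficking in stolen goods: 3.
R1 applies: 3 + 1 = 4.
R2 applies (level before this adjustment is 4 < 6, so +1): 4 + 1 = 5.
R3 applies: 5 − 2 = 3.
R4 applies: 3 + 4 = 7.
R5 applies (level before this adjustment is 7 ≥ 5, so +3): 7 + 3 = 10.
R6 applies: 10 − 1 = 9.
Final offense level: 9.
Criminal history: 10 prior points → Category 3 (10-13).
Level 9 falls in the 6-13 band.
Grid: Level 6-13 × Category 3 = 22-28 months.

22-28 months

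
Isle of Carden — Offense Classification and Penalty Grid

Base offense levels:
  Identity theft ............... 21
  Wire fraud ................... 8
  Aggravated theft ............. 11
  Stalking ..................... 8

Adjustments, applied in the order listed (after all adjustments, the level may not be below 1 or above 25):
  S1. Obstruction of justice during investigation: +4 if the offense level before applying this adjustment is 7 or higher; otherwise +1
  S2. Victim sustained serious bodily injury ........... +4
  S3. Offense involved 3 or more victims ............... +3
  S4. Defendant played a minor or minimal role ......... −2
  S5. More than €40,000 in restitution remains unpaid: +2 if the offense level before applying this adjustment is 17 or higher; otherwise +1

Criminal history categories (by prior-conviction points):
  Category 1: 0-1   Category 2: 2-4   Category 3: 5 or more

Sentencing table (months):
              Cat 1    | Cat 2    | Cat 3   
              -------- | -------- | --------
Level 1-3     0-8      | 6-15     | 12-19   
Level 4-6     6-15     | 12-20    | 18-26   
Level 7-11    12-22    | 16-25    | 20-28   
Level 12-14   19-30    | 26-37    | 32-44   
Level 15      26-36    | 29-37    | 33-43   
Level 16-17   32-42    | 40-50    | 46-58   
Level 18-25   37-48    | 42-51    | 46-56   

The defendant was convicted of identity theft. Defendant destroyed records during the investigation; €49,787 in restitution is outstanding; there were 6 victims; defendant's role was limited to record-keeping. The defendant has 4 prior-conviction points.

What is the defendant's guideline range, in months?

Base offense level for identity theft: 21.
S1 applies (level before this adjustment is 21 ≥ 7, so +4): 21 + 4 = 25.
S3 applies: 25 + 3 = 28.
S4 applies: 28 − 2 = 26.
S5 applies (level before this adjustment is 26 ≥ 17, so +2): 26 + 2 = 28.
Level 28 exceeds the maximum of 25; capped at 25.
Final offense level: 25.
Criminal history: 4 prior points → Category 2 (2-4).
Level 25 falls in the 18-25 band.
Grid: Level 18-25 × Category 2 = 42-51 months.

42-51 months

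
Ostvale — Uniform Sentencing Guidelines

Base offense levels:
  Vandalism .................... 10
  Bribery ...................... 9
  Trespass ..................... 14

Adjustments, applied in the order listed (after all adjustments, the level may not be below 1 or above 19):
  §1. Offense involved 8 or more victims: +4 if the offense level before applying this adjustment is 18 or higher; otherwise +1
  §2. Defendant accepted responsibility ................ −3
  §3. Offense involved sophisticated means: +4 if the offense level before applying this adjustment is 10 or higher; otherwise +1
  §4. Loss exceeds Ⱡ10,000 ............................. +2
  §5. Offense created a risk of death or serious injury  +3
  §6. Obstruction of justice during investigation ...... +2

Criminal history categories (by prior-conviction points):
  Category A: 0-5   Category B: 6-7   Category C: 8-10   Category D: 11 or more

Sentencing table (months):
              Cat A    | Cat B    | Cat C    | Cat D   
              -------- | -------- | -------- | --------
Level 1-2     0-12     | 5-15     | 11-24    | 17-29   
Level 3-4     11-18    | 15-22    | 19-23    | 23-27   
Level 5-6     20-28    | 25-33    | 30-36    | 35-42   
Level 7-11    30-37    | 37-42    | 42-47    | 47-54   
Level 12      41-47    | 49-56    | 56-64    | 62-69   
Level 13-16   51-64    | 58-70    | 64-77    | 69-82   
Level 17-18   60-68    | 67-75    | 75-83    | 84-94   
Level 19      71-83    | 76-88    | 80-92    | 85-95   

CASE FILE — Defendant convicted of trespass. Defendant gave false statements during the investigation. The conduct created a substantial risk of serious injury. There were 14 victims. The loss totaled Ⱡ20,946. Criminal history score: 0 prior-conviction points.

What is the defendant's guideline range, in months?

Base offense level for trespass: 14.
§1 applies (level before this adjustment is 14 < 18, so +1): 14 + 1 = 15.
§4 applies: 15 + 2 = 17.
§5 applies: 17 + 3 = 20.
§6 applies: 20 + 2 = 22.
Level 22 exceeds the maximum of 19; capped at 19.
Final offense level: 19.
Criminal history: 0 prior points → Category A (0-5).
Level 19 falls in the 19 band.
Grid: Level 19 × Category A = 71-83 months.

71-83 months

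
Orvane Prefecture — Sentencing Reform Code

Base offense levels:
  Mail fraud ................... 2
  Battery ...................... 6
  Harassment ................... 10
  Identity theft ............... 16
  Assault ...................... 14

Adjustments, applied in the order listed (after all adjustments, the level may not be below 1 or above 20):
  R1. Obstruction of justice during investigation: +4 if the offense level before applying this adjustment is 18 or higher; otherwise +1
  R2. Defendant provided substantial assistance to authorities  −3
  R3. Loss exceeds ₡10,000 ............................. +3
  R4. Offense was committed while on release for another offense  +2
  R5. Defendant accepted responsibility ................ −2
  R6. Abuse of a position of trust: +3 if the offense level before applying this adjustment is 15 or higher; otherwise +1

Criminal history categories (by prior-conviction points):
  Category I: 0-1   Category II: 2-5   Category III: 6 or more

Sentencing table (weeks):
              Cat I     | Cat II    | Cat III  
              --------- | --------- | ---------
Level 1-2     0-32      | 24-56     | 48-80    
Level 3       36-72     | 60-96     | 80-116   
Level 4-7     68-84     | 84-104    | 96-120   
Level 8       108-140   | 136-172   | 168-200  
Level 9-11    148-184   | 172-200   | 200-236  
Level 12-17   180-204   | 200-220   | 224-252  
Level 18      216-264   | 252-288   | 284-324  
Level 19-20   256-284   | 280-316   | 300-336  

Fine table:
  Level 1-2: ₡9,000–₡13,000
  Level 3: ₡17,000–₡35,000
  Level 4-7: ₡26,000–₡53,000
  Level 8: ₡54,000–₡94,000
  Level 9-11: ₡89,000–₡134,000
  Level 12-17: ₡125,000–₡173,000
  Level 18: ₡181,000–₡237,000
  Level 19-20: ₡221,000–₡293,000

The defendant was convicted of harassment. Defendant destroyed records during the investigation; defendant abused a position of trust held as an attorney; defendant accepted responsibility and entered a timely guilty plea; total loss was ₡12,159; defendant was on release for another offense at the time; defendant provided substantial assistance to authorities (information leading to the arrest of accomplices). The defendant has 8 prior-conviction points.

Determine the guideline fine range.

₡125,000–₡173,000

Base offense level for harassment: 10.
R1 applies (level before this adjustment is 10 < 18, so +1): 10 + 1 = 11.
R2 applies: 11 − 3 = 8.
R3 applies: 8 + 3 = 11.
R4 applies: 11 + 2 = 13.
R5 applies: 13 − 2 = 11.
R6 applies (level before this adjustment is 11 < 15, so +1): 11 + 1 = 12.
Final offense level: 12.
Level 12 falls in the 12-17 band.
Fine table: Level 12-17 → ₡125,000–₡173,000.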